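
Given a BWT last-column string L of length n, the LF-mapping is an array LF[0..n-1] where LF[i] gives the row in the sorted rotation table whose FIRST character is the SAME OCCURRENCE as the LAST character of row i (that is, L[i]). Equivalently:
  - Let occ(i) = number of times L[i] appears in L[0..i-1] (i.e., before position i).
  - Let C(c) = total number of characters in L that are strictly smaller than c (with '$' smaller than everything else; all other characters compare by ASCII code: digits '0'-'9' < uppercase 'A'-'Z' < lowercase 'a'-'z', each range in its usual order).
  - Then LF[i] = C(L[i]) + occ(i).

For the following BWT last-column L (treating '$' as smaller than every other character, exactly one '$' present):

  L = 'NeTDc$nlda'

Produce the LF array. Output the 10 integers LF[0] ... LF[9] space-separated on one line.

Char counts: '$':1, 'D':1, 'N':1, 'T':1, 'a':1, 'c':1, 'd':1, 'e':1, 'l':1, 'n':1
C (first-col start): C('$')=0, C('D')=1, C('N')=2, C('T')=3, C('a')=4, C('c')=5, C('d')=6, C('e')=7, C('l')=8, C('n')=9
L[0]='N': occ=0, LF[0]=C('N')+0=2+0=2
L[1]='e': occ=0, LF[1]=C('e')+0=7+0=7
L[2]='T': occ=0, LF[2]=C('T')+0=3+0=3
L[3]='D': occ=0, LF[3]=C('D')+0=1+0=1
L[4]='c': occ=0, LF[4]=C('c')+0=5+0=5
L[5]='$': occ=0, LF[5]=C('$')+0=0+0=0
L[6]='n': occ=0, LF[6]=C('n')+0=9+0=9
L[7]='l': occ=0, LF[7]=C('l')+0=8+0=8
L[8]='d': occ=0, LF[8]=C('d')+0=6+0=6
L[9]='a': occ=0, LF[9]=C('a')+0=4+0=4

Answer: 2 7 3 1 5 0 9 8 6 4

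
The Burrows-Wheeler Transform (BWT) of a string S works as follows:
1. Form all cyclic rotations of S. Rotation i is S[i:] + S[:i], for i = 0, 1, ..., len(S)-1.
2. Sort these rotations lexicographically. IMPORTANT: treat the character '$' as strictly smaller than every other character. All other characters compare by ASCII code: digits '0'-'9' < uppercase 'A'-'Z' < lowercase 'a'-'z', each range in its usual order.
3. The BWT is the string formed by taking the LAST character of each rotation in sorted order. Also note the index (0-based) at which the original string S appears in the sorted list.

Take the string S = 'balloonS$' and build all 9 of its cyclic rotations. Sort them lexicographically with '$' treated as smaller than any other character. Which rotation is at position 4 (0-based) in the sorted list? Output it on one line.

All 9 rotations (rotation i = S[i:]+S[:i]):
  rot[0] = balloonS$
  rot[1] = alloonS$b
  rot[2] = lloonS$ba
  rot[3] = loonS$bal
  rot[4] = oonS$ball
  rot[5] = onS$ballo
  rot[6] = nS$balloo
  rot[7] = S$balloon
  rot[8] = $balloonS
Sorted (with $ < everything):
  sorted[0] = $balloonS
  sorted[1] = S$balloon
  sorted[2] = alloonS$b
  sorted[3] = balloonS$
  sorted[4] = lloonS$ba
  sorted[5] = loonS$bal
  sorted[6] = nS$balloo
  sorted[7] = onS$ballo
  sorted[8] = oonS$ball
sorted[4] = lloonS$ba

Answer: lloonS$ba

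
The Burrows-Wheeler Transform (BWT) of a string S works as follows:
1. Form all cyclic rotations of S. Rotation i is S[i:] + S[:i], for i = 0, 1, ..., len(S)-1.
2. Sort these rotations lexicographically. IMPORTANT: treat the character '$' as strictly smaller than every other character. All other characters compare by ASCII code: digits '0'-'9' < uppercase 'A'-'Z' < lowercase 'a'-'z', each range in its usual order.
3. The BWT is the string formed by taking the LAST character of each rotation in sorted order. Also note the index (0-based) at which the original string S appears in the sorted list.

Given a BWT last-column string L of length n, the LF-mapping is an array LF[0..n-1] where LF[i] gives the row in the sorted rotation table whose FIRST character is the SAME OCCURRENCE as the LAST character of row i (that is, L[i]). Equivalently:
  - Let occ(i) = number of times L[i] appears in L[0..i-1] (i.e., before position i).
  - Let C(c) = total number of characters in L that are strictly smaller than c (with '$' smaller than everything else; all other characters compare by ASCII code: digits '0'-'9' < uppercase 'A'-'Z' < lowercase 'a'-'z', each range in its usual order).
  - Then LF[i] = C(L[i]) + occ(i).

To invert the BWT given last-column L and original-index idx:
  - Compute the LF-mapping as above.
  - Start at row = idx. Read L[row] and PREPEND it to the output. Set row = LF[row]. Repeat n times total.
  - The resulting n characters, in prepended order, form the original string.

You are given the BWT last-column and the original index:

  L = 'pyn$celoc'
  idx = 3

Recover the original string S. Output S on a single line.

LF mapping: 7 8 5 0 1 3 4 6 2
Walk LF starting at row 3, prepending L[row]:
  step 1: row=3, L[3]='$', prepend. Next row=LF[3]=0
  step 2: row=0, L[0]='p', prepend. Next row=LF[0]=7
  step 3: row=7, L[7]='o', prepend. Next row=LF[7]=6
  step 4: row=6, L[6]='l', prepend. Next row=LF[6]=4
  step 5: row=4, L[4]='c', prepend. Next row=LF[4]=1
  step 6: row=1, L[1]='y', prepend. Next row=LF[1]=8
  step 7: row=8, L[8]='c', prepend. Next row=LF[8]=2
  step 8: row=2, L[2]='n', prepend. Next row=LF[2]=5
  step 9: row=5, L[5]='e', prepend. Next row=LF[5]=3
Reversed output: encyclop$

Answer: encyclop$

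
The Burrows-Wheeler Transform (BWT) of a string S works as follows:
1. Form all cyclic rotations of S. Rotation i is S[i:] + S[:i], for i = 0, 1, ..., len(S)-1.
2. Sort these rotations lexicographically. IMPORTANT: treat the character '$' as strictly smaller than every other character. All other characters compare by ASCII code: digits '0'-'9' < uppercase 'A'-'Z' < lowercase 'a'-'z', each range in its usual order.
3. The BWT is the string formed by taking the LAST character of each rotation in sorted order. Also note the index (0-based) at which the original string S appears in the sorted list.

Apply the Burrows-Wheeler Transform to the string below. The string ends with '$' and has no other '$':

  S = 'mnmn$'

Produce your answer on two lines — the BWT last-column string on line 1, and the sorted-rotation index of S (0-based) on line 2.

All 5 rotations (rotation i = S[i:]+S[:i]):
  rot[0] = mnmn$
  rot[1] = nmn$m
  rot[2] = mn$mn
  rot[3] = n$mnm
  rot[4] = $mnmn
Sorted (with $ < everything):
  sorted[0] = $mnmn  (last char: 'n')
  sorted[1] = mn$mn  (last char: 'n')
  sorted[2] = mnmn$  (last char: '$')
  sorted[3] = n$mnm  (last char: 'm')
  sorted[4] = nmn$m  (last char: 'm')
Last column: nn$mm
Original string S is at sorted index 2

Answer: nn$mm
2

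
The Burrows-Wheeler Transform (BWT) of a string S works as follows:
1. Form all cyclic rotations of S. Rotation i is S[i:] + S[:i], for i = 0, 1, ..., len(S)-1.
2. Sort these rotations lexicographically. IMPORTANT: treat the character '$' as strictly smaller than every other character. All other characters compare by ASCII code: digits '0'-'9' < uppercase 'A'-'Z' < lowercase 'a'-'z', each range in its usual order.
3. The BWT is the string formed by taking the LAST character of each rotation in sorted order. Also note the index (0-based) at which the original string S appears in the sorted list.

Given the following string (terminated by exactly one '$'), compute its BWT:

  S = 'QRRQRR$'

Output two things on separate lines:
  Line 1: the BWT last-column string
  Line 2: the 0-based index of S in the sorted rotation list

Answer: RR$RRQQ
2

Derivation:
All 7 rotations (rotation i = S[i:]+S[:i]):
  rot[0] = QRRQRR$
  rot[1] = RRQRR$Q
  rot[2] = RQRR$QR
  rot[3] = QRR$QRR
  rot[4] = RR$QRRQ
  rot[5] = R$QRRQR
  rot[6] = $QRRQRR
Sorted (with $ < everything):
  sorted[0] = $QRRQRR  (last char: 'R')
  sorted[1] = QRR$QRR  (last char: 'R')
  sorted[2] = QRRQRR$  (last char: '$')
  sorted[3] = R$QRRQR  (last char: 'R')
  sorted[4] = RQRR$QR  (last char: 'R')
  sorted[5] = RR$QRRQ  (last char: 'Q')
  sorted[6] = RRQRR$Q  (last char: 'Q')
Last column: RR$RRQQ
Original string S is at sorted index 2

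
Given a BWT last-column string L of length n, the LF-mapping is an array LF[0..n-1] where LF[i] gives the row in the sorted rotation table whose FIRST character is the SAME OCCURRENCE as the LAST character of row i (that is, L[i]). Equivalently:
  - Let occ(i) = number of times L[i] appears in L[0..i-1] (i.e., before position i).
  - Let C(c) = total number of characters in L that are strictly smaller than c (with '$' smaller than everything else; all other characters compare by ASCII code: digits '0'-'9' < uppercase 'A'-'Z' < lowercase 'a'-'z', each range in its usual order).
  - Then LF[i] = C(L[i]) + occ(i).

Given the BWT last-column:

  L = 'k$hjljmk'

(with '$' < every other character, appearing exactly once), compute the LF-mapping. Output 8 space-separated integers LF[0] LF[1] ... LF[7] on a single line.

Answer: 4 0 1 2 6 3 7 5

Derivation:
Char counts: '$':1, 'h':1, 'j':2, 'k':2, 'l':1, 'm':1
C (first-col start): C('$')=0, C('h')=1, C('j')=2, C('k')=4, C('l')=6, C('m')=7
L[0]='k': occ=0, LF[0]=C('k')+0=4+0=4
L[1]='$': occ=0, LF[1]=C('$')+0=0+0=0
L[2]='h': occ=0, LF[2]=C('h')+0=1+0=1
L[3]='j': occ=0, LF[3]=C('j')+0=2+0=2
L[4]='l': occ=0, LF[4]=C('l')+0=6+0=6
L[5]='j': occ=1, LF[5]=C('j')+1=2+1=3
L[6]='m': occ=0, LF[6]=C('m')+0=7+0=7
L[7]='k': occ=1, LF[7]=C('k')+1=4+1=5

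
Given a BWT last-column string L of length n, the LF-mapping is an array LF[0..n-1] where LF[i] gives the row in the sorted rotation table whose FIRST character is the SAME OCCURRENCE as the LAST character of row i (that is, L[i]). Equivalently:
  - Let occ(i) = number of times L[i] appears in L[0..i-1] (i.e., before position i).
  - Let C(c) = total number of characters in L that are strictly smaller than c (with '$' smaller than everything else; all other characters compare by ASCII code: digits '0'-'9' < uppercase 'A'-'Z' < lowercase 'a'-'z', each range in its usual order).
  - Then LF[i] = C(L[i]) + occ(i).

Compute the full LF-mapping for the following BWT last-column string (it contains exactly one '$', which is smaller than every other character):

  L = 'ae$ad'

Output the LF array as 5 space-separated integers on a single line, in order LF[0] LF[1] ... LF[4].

Char counts: '$':1, 'a':2, 'd':1, 'e':1
C (first-col start): C('$')=0, C('a')=1, C('d')=3, C('e')=4
L[0]='a': occ=0, LF[0]=C('a')+0=1+0=1
L[1]='e': occ=0, LF[1]=C('e')+0=4+0=4
L[2]='$': occ=0, LF[2]=C('$')+0=0+0=0
L[3]='a': occ=1, LF[3]=C('a')+1=1+1=2
L[4]='d': occ=0, LF[4]=C('d')+0=3+0=3

Answer: 1 4 0 2 3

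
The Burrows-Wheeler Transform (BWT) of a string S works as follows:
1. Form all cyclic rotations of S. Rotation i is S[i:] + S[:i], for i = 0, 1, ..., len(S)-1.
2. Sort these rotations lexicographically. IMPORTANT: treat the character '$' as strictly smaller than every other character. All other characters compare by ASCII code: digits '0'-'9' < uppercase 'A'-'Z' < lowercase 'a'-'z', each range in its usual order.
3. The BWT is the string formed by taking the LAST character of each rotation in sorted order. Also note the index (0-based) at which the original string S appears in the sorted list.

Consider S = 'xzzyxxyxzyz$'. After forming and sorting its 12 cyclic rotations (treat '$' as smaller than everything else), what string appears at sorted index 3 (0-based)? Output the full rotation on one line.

Answer: xzyz$xzzyxxy

Derivation:
All 12 rotations (rotation i = S[i:]+S[:i]):
  rot[0] = xzzyxxyxzyz$
  rot[1] = zzyxxyxzyz$x
  rot[2] = zyxxyxzyz$xz
  rot[3] = yxxyxzyz$xzz
  rot[4] = xxyxzyz$xzzy
  rot[5] = xyxzyz$xzzyx
  rot[6] = yxzyz$xzzyxx
  rot[7] = xzyz$xzzyxxy
  rot[8] = zyz$xzzyxxyx
  rot[9] = yz$xzzyxxyxz
  rot[10] = z$xzzyxxyxzy
  rot[11] = $xzzyxxyxzyz
Sorted (with $ < everything):
  sorted[0] = $xzzyxxyxzyz
  sorted[1] = xxyxzyz$xzzy
  sorted[2] = xyxzyz$xzzyx
  sorted[3] = xzyz$xzzyxxy
  sorted[4] = xzzyxxyxzyz$
  sorted[5] = yxxyxzyz$xzz
  sorted[6] = yxzyz$xzzyxx
  sorted[7] = yz$xzzyxxyxz
  sorted[8] = z$xzzyxxyxzy
  sorted[9] = zyxxyxzyz$xz
  sorted[10] = zyz$xzzyxxyx
  sorted[11] = zzyxxyxzyz$x
sorted[3] = xzyz$xzzyxxy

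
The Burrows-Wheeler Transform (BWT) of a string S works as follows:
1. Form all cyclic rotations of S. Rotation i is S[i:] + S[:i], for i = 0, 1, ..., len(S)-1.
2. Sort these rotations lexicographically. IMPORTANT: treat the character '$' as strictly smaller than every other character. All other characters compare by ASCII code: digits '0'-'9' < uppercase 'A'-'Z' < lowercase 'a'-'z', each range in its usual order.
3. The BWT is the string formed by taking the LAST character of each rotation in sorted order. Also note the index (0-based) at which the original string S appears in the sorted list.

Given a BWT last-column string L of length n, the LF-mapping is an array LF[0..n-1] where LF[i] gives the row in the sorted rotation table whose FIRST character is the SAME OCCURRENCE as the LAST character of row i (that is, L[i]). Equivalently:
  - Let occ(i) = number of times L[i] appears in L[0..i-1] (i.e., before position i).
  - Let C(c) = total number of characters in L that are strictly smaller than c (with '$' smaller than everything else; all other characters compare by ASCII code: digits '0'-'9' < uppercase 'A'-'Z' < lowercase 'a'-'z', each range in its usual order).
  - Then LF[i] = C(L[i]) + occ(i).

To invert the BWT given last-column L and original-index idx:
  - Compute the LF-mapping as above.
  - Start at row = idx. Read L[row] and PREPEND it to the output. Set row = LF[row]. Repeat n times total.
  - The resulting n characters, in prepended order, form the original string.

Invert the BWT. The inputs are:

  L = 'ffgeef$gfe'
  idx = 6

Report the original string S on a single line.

Answer: ffeegfgef$

Derivation:
LF mapping: 4 5 8 1 2 6 0 9 7 3
Walk LF starting at row 6, prepending L[row]:
  step 1: row=6, L[6]='$', prepend. Next row=LF[6]=0
  step 2: row=0, L[0]='f', prepend. Next row=LF[0]=4
  step 3: row=4, L[4]='e', prepend. Next row=LF[4]=2
  step 4: row=2, L[2]='g', prepend. Next row=LF[2]=8
  step 5: row=8, L[8]='f', prepend. Next row=LF[8]=7
  step 6: row=7, L[7]='g', prepend. Next row=LF[7]=9
  step 7: row=9, L[9]='e', prepend. Next row=LF[9]=3
  step 8: row=3, L[3]='e', prepend. Next row=LF[3]=1
  step 9: row=1, L[1]='f', prepend. Next row=LF[1]=5
  step 10: row=5, L[5]='f', prepend. Next row=LF[5]=6
Reversed output: ffeegfgef$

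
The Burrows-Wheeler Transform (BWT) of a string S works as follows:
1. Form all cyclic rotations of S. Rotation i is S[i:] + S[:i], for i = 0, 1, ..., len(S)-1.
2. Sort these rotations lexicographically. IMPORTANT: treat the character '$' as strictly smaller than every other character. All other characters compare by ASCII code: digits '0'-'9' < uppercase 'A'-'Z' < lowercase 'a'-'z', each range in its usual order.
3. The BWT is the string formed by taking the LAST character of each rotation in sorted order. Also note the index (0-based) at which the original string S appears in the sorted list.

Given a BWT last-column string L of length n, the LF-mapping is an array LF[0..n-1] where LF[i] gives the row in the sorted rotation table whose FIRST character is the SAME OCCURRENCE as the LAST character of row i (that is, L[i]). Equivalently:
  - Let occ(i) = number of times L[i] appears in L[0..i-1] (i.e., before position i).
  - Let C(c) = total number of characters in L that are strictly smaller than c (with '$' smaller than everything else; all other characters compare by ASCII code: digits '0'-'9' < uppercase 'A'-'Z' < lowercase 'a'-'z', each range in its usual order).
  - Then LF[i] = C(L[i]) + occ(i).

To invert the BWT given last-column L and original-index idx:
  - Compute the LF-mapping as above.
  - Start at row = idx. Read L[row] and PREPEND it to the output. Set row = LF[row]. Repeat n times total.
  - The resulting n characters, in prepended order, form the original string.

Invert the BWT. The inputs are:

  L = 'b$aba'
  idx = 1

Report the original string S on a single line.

Answer: aabb$

Derivation:
LF mapping: 3 0 1 4 2
Walk LF starting at row 1, prepending L[row]:
  step 1: row=1, L[1]='$', prepend. Next row=LF[1]=0
  step 2: row=0, L[0]='b', prepend. Next row=LF[0]=3
  step 3: row=3, L[3]='b', prepend. Next row=LF[3]=4
  step 4: row=4, L[4]='a', prepend. Next row=LF[4]=2
  step 5: row=2, L[2]='a', prepend. Next row=LF[2]=1
Reversed output: aabb$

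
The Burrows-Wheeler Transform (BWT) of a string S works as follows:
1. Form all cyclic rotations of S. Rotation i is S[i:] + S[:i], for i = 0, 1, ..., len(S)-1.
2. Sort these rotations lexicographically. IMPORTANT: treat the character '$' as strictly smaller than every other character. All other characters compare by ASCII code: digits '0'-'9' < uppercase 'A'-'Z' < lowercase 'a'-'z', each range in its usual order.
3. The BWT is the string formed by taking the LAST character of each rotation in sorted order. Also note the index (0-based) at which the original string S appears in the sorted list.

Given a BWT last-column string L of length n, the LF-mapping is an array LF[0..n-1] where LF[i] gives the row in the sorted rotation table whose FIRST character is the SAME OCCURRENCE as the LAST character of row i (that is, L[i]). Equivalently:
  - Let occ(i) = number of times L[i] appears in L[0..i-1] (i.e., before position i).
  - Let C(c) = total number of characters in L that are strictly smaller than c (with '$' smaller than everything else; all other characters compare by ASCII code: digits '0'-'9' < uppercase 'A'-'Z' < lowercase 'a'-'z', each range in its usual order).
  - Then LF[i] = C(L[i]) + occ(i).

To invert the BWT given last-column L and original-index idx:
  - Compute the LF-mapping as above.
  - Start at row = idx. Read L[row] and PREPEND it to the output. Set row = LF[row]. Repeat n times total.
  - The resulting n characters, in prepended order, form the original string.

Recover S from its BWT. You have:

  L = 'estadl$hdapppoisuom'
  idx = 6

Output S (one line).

Answer: hippopotamussaddle$

Derivation:
LF mapping: 5 15 17 1 3 8 0 6 4 2 12 13 14 10 7 16 18 11 9
Walk LF starting at row 6, prepending L[row]:
  step 1: row=6, L[6]='$', prepend. Next row=LF[6]=0
  step 2: row=0, L[0]='e', prepend. Next row=LF[0]=5
  step 3: row=5, L[5]='l', prepend. Next row=LF[5]=8
  step 4: row=8, L[8]='d', prepend. Next row=LF[8]=4
  step 5: row=4, L[4]='d', prepend. Next row=LF[4]=3
  step 6: row=3, L[3]='a', prepend. Next row=LF[3]=1
  step 7: row=1, L[1]='s', prepend. Next row=LF[1]=15
  step 8: row=15, L[15]='s', prepend. Next row=LF[15]=16
  step 9: row=16, L[16]='u', prepend. Next row=LF[16]=18
  step 10: row=18, L[18]='m', prepend. Next row=LF[18]=9
  step 11: row=9, L[9]='a', prepend. Next row=LF[9]=2
  step 12: row=2, L[2]='t', prepend. Next row=LF[2]=17
  step 13: row=17, L[17]='o', prepend. Next row=LF[17]=11
  step 14: row=11, L[11]='p', prepend. Next row=LF[11]=13
  step 15: row=13, L[13]='o', prepend. Next row=LF[13]=10
  step 16: row=10, L[10]='p', prepend. Next row=LF[10]=12
  step 17: row=12, L[12]='p', prepend. Next row=LF[12]=14
  step 18: row=14, L[14]='i', prepend. Next row=LF[14]=7
  step 19: row=7, L[7]='h', prepend. Next row=LF[7]=6
Reversed output: hippopotamussaddle$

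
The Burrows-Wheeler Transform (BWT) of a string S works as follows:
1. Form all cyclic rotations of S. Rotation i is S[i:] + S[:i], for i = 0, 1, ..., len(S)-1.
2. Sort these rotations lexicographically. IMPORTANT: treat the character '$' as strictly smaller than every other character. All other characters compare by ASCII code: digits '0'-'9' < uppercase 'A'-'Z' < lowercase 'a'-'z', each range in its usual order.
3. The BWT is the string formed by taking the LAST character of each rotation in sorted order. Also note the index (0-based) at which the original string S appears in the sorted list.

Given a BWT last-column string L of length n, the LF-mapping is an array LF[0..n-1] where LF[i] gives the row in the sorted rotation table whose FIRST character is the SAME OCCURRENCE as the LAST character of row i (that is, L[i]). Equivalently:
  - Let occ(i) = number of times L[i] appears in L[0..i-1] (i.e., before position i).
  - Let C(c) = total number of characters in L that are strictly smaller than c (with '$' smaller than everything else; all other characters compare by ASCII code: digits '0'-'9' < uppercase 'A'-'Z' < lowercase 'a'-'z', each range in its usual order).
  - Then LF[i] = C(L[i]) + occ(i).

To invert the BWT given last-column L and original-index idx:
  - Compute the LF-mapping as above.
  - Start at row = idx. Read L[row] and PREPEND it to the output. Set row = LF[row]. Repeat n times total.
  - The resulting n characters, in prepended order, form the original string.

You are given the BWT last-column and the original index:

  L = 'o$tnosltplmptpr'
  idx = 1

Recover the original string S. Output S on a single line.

Answer: lonmrttlptppso$

Derivation:
LF mapping: 5 0 12 4 6 11 1 13 7 2 3 8 14 9 10
Walk LF starting at row 1, prepending L[row]:
  step 1: row=1, L[1]='$', prepend. Next row=LF[1]=0
  step 2: row=0, L[0]='o', prepend. Next row=LF[0]=5
  step 3: row=5, L[5]='s', prepend. Next row=LF[5]=11
  step 4: row=11, L[11]='p', prepend. Next row=LF[11]=8
  step 5: row=8, L[8]='p', prepend. Next row=LF[8]=7
  step 6: row=7, L[7]='t', prepend. Next row=LF[7]=13
  step 7: row=13, L[13]='p', prepend. Next row=LF[13]=9
  step 8: row=9, L[9]='l', prepend. Next row=LF[9]=2
  step 9: row=2, L[2]='t', prepend. Next row=LF[2]=12
  step 10: row=12, L[12]='t', prepend. Next row=LF[12]=14
  step 11: row=14, L[14]='r', prepend. Next row=LF[14]=10
  step 12: row=10, L[10]='m', prepend. Next row=LF[10]=3
  step 13: row=3, L[3]='n', prepend. Next row=LF[3]=4
  step 14: row=4, L[4]='o', prepend. Next row=LF[4]=6
  step 15: row=6, L[6]='l', prepend. Next row=LF[6]=1
Reversed output: lonmrttlptppso$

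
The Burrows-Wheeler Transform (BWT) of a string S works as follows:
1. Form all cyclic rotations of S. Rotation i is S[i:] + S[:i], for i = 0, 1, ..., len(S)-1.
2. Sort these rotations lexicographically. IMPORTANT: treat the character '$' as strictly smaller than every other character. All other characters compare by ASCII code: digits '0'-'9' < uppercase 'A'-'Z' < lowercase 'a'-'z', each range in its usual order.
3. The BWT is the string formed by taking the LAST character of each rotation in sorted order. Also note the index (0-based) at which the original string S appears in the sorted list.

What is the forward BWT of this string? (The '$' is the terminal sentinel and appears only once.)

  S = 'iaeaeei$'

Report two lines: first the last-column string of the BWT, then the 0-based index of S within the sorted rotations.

All 8 rotations (rotation i = S[i:]+S[:i]):
  rot[0] = iaeaeei$
  rot[1] = aeaeei$i
  rot[2] = eaeei$ia
  rot[3] = aeei$iae
  rot[4] = eei$iaea
  rot[5] = ei$iaeae
  rot[6] = i$iaeaee
  rot[7] = $iaeaeei
Sorted (with $ < everything):
  sorted[0] = $iaeaeei  (last char: 'i')
  sorted[1] = aeaeei$i  (last char: 'i')
  sorted[2] = aeei$iae  (last char: 'e')
  sorted[3] = eaeei$ia  (last char: 'a')
  sorted[4] = eei$iaea  (last char: 'a')
  sorted[5] = ei$iaeae  (last char: 'e')
  sorted[6] = i$iaeaee  (last char: 'e')
  sorted[7] = iaeaeei$  (last char: '$')
Last column: iieaaee$
Original string S is at sorted index 7

Answer: iieaaee$
7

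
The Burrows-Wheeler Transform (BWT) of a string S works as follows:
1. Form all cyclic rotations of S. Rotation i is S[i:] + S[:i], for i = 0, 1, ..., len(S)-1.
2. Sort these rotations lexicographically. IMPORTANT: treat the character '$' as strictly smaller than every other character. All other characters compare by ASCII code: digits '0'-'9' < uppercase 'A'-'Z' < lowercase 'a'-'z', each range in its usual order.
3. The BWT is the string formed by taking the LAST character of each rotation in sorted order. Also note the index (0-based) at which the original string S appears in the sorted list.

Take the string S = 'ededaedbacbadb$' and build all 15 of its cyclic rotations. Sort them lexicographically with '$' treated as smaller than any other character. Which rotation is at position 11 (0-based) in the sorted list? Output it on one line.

Answer: dedaedbacbadb$e

Derivation:
All 15 rotations (rotation i = S[i:]+S[:i]):
  rot[0] = ededaedbacbadb$
  rot[1] = dedaedbacbadb$e
  rot[2] = edaedbacbadb$ed
  rot[3] = daedbacbadb$ede
  rot[4] = aedbacbadb$eded
  rot[5] = edbacbadb$ededa
  rot[6] = dbacbadb$ededae
  rot[7] = bacbadb$ededaed
  rot[8] = acbadb$ededaedb
  rot[9] = cbadb$ededaedba
  rot[10] = badb$ededaedbac
  rot[11] = adb$ededaedbacb
  rot[12] = db$ededaedbacba
  rot[13] = b$ededaedbacbad
  rot[14] = $ededaedbacbadb
Sorted (with $ < everything):
  sorted[0] = $ededaedbacbadb
  sorted[1] = acbadb$ededaedb
  sorted[2] = adb$ededaedbacb
  sorted[3] = aedbacbadb$eded
  sorted[4] = b$ededaedbacbad
  sorted[5] = bacbadb$ededaed
  sorted[6] = badb$ededaedbac
  sorted[7] = cbadb$ededaedba
  sorted[8] = daedbacbadb$ede
  sorted[9] = db$ededaedbacba
  sorted[10] = dbacbadb$ededae
  sorted[11] = dedaedbacbadb$e
  sorted[12] = edaedbacbadb$ed
  sorted[13] = edbacbadb$ededa
  sorted[14] = ededaedbacbadb$
sorted[11] = dedaedbacbadb$e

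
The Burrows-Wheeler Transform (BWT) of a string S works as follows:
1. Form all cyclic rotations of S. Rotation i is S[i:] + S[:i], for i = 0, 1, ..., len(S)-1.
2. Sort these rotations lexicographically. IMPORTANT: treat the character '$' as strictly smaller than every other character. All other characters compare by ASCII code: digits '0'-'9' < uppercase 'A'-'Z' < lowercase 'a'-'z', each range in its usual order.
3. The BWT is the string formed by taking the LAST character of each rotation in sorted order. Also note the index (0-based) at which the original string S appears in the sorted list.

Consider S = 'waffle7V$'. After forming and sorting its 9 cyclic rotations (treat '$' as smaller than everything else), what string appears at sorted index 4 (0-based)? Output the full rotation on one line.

Answer: e7V$waffl

Derivation:
All 9 rotations (rotation i = S[i:]+S[:i]):
  rot[0] = waffle7V$
  rot[1] = affle7V$w
  rot[2] = ffle7V$wa
  rot[3] = fle7V$waf
  rot[4] = le7V$waff
  rot[5] = e7V$waffl
  rot[6] = 7V$waffle
  rot[7] = V$waffle7
  rot[8] = $waffle7V
Sorted (with $ < everything):
  sorted[0] = $waffle7V
  sorted[1] = 7V$waffle
  sorted[2] = V$waffle7
  sorted[3] = affle7V$w
  sorted[4] = e7V$waffl
  sorted[5] = ffle7V$wa
  sorted[6] = fle7V$waf
  sorted[7] = le7V$waff
  sorted[8] = waffle7V$
sorted[4] = e7V$waffl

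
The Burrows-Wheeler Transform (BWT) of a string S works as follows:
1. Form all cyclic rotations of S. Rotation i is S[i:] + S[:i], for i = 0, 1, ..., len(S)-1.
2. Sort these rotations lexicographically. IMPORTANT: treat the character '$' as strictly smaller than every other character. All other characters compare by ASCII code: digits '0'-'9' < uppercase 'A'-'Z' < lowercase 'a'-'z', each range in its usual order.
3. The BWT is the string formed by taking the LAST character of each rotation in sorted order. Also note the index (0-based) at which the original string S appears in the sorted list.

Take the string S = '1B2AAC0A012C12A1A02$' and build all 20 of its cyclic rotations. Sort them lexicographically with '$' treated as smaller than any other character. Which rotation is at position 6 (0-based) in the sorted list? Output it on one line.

Answer: 1A02$1B2AAC0A012C12A

Derivation:
All 20 rotations (rotation i = S[i:]+S[:i]):
  rot[0] = 1B2AAC0A012C12A1A02$
  rot[1] = B2AAC0A012C12A1A02$1
  rot[2] = 2AAC0A012C12A1A02$1B
  rot[3] = AAC0A012C12A1A02$1B2
  rot[4] = AC0A012C12A1A02$1B2A
  rot[5] = C0A012C12A1A02$1B2AA
  rot[6] = 0A012C12A1A02$1B2AAC
  rot[7] = A012C12A1A02$1B2AAC0
  rot[8] = 012C12A1A02$1B2AAC0A
  rot[9] = 12C12A1A02$1B2AAC0A0
  rot[10] = 2C12A1A02$1B2AAC0A01
  rot[11] = C12A1A02$1B2AAC0A012
  rot[12] = 12A1A02$1B2AAC0A012C
  rot[13] = 2A1A02$1B2AAC0A012C1
  rot[14] = A1A02$1B2AAC0A012C12
  rot[15] = 1A02$1B2AAC0A012C12A
  rot[16] = A02$1B2AAC0A012C12A1
  rot[17] = 02$1B2AAC0A012C12A1A
  rot[18] = 2$1B2AAC0A012C12A1A0
  rot[19] = $1B2AAC0A012C12A1A02
Sorted (with $ < everything):
  sorted[0] = $1B2AAC0A012C12A1A02
  sorted[1] = 012C12A1A02$1B2AAC0A
  sorted[2] = 02$1B2AAC0A012C12A1A
  sorted[3] = 0A012C12A1A02$1B2AAC
  sorted[4] = 12A1A02$1B2AAC0A012C
  sorted[5] = 12C12A1A02$1B2AAC0A0
  sorted[6] = 1A02$1B2AAC0A012C12A
  sorted[7] = 1B2AAC0A012C12A1A02$
  sorted[8] = 2$1B2AAC0A012C12A1A0
  sorted[9] = 2A1A02$1B2AAC0A012C1
  sorted[10] = 2AAC0A012C12A1A02$1B
  sorted[11] = 2C12A1A02$1B2AAC0A01
  sorted[12] = A012C12A1A02$1B2AAC0
  sorted[13] = A02$1B2AAC0A012C12A1
  sorted[14] = A1A02$1B2AAC0A012C12
  sorted[15] = AAC0A012C12A1A02$1B2
  sorted[16] = AC0A012C12A1A02$1B2A
  sorted[17] = B2AAC0A012C12A1A02$1
  sorted[18] = C0A012C12A1A02$1B2AA
  sorted[19] = C12A1A02$1B2AAC0A012
sorted[6] = 1A02$1B2AAC0A012C12A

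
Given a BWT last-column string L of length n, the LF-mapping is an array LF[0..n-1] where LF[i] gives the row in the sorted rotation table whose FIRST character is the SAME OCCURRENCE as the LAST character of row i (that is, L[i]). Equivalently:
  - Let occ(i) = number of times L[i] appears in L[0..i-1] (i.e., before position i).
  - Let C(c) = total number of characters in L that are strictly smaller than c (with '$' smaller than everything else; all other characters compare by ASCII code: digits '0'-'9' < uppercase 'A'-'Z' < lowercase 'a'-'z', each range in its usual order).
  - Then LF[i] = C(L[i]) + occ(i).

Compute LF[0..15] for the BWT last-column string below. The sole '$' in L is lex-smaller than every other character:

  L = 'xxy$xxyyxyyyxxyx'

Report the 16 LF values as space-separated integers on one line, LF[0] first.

Answer: 1 2 9 0 3 4 10 11 5 12 13 14 6 7 15 8

Derivation:
Char counts: '$':1, 'x':8, 'y':7
C (first-col start): C('$')=0, C('x')=1, C('y')=9
L[0]='x': occ=0, LF[0]=C('x')+0=1+0=1
L[1]='x': occ=1, LF[1]=C('x')+1=1+1=2
L[2]='y': occ=0, LF[2]=C('y')+0=9+0=9
L[3]='$': occ=0, LF[3]=C('$')+0=0+0=0
L[4]='x': occ=2, LF[4]=C('x')+2=1+2=3
L[5]='x': occ=3, LF[5]=C('x')+3=1+3=4
L[6]='y': occ=1, LF[6]=C('y')+1=9+1=10
L[7]='y': occ=2, LF[7]=C('y')+2=9+2=11
L[8]='x': occ=4, LF[8]=C('x')+4=1+4=5
L[9]='y': occ=3, LF[9]=C('y')+3=9+3=12
L[10]='y': occ=4, LF[10]=C('y')+4=9+4=13
L[11]='y': occ=5, LF[11]=C('y')+5=9+5=14
L[12]='x': occ=5, LF[12]=C('x')+5=1+5=6
L[13]='x': occ=6, LF[13]=C('x')+6=1+6=7
L[14]='y': occ=6, LF[14]=C('y')+6=9+6=15
L[15]='x': occ=7, LF[15]=C('x')+7=1+7=8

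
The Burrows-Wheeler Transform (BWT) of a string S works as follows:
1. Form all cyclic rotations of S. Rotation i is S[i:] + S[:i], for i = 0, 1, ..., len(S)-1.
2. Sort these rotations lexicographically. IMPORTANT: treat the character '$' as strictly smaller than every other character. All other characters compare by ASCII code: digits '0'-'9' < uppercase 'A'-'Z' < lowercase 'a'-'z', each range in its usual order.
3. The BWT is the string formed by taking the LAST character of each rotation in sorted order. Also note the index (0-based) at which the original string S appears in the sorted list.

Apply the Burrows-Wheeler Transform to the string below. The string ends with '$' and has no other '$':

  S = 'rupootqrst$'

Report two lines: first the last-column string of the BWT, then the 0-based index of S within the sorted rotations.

All 11 rotations (rotation i = S[i:]+S[:i]):
  rot[0] = rupootqrst$
  rot[1] = upootqrst$r
  rot[2] = pootqrst$ru
  rot[3] = ootqrst$rup
  rot[4] = otqrst$rupo
  rot[5] = tqrst$rupoo
  rot[6] = qrst$rupoot
  rot[7] = rst$rupootq
  rot[8] = st$rupootqr
  rot[9] = t$rupootqrs
  rot[10] = $rupootqrst
Sorted (with $ < everything):
  sorted[0] = $rupootqrst  (last char: 't')
  sorted[1] = ootqrst$rup  (last char: 'p')
  sorted[2] = otqrst$rupo  (last char: 'o')
  sorted[3] = pootqrst$ru  (last char: 'u')
  sorted[4] = qrst$rupoot  (last char: 't')
  sorted[5] = rst$rupootq  (last char: 'q')
  sorted[6] = rupootqrst$  (last char: '$')
  sorted[7] = st$rupootqr  (last char: 'r')
  sorted[8] = t$rupootqrs  (last char: 's')
  sorted[9] = tqrst$rupoo  (last char: 'o')
  sorted[10] = upootqrst$r  (last char: 'r')
Last column: tpoutq$rsor
Original string S is at sorted index 6

Answer: tpoutq$rsor
6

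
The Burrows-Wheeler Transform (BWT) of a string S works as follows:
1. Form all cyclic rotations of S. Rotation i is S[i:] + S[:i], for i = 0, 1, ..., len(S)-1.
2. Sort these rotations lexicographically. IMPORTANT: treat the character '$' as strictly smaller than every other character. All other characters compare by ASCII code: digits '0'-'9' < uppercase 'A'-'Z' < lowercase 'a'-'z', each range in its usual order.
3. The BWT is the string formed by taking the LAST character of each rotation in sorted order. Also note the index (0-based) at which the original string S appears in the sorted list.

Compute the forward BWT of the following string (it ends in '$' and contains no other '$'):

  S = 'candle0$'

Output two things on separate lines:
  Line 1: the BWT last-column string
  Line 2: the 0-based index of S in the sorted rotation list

Answer: 0ec$nlda
3

Derivation:
All 8 rotations (rotation i = S[i:]+S[:i]):
  rot[0] = candle0$
  rot[1] = andle0$c
  rot[2] = ndle0$ca
  rot[3] = dle0$can
  rot[4] = le0$cand
  rot[5] = e0$candl
  rot[6] = 0$candle
  rot[7] = $candle0
Sorted (with $ < everything):
  sorted[0] = $candle0  (last char: '0')
  sorted[1] = 0$candle  (last char: 'e')
  sorted[2] = andle0$c  (last char: 'c')
  sorted[3] = candle0$  (last char: '$')
  sorted[4] = dle0$can  (last char: 'n')
  sorted[5] = e0$candl  (last char: 'l')
  sorted[6] = le0$cand  (last char: 'd')
  sorted[7] = ndle0$ca  (last char: 'a')
Last column: 0ec$nlda
Original string S is at sorted index 3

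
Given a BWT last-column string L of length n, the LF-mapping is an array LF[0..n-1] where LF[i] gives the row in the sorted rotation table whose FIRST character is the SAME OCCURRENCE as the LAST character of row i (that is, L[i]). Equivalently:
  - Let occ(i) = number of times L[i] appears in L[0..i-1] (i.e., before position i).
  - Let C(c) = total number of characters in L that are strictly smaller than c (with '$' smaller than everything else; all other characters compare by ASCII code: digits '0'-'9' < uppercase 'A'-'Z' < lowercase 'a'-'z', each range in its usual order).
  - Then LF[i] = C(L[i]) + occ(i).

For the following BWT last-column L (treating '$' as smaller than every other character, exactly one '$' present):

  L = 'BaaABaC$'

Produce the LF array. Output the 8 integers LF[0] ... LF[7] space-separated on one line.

Answer: 2 5 6 1 3 7 4 0

Derivation:
Char counts: '$':1, 'A':1, 'B':2, 'C':1, 'a':3
C (first-col start): C('$')=0, C('A')=1, C('B')=2, C('C')=4, C('a')=5
L[0]='B': occ=0, LF[0]=C('B')+0=2+0=2
L[1]='a': occ=0, LF[1]=C('a')+0=5+0=5
L[2]='a': occ=1, LF[2]=C('a')+1=5+1=6
L[3]='A': occ=0, LF[3]=C('A')+0=1+0=1
L[4]='B': occ=1, LF[4]=C('B')+1=2+1=3
L[5]='a': occ=2, LF[5]=C('a')+2=5+2=7
L[6]='C': occ=0, LF[6]=C('C')+0=4+0=4
L[7]='$': occ=0, LF[7]=C('$')+0=0+0=0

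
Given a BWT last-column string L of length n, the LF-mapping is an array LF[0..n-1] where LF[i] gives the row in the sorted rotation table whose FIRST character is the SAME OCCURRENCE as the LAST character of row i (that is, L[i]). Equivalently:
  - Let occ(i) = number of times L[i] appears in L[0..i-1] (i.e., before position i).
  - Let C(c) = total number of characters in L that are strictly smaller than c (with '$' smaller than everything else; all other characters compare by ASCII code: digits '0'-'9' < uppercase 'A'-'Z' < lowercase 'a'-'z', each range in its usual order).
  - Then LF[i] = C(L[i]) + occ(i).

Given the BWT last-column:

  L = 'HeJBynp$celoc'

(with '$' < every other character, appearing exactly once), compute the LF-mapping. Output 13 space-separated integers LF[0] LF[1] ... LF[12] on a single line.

Char counts: '$':1, 'B':1, 'H':1, 'J':1, 'c':2, 'e':2, 'l':1, 'n':1, 'o':1, 'p':1, 'y':1
C (first-col start): C('$')=0, C('B')=1, C('H')=2, C('J')=3, C('c')=4, C('e')=6, C('l')=8, C('n')=9, C('o')=10, C('p')=11, C('y')=12
L[0]='H': occ=0, LF[0]=C('H')+0=2+0=2
L[1]='e': occ=0, LF[1]=C('e')+0=6+0=6
L[2]='J': occ=0, LF[2]=C('J')+0=3+0=3
L[3]='B': occ=0, LF[3]=C('B')+0=1+0=1
L[4]='y': occ=0, LF[4]=C('y')+0=12+0=12
L[5]='n': occ=0, LF[5]=C('n')+0=9+0=9
L[6]='p': occ=0, LF[6]=C('p')+0=11+0=11
L[7]='$': occ=0, LF[7]=C('$')+0=0+0=0
L[8]='c': occ=0, LF[8]=C('c')+0=4+0=4
L[9]='e': occ=1, LF[9]=C('e')+1=6+1=7
L[10]='l': occ=0, LF[10]=C('l')+0=8+0=8
L[11]='o': occ=0, LF[11]=C('o')+0=10+0=10
L[12]='c': occ=1, LF[12]=C('c')+1=4+1=5

Answer: 2 6 3 1 12 9 11 0 4 7 8 10 5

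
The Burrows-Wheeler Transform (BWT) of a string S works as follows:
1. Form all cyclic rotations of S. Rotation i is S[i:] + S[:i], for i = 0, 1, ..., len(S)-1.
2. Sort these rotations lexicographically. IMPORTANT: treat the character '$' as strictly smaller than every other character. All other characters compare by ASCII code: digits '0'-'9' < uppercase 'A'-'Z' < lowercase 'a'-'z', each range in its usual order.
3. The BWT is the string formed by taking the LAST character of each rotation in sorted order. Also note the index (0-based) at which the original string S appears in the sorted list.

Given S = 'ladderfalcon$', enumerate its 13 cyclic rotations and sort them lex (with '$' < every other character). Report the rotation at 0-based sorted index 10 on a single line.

Answer: n$ladderfalco

Derivation:
All 13 rotations (rotation i = S[i:]+S[:i]):
  rot[0] = ladderfalcon$
  rot[1] = adderfalcon$l
  rot[2] = dderfalcon$la
  rot[3] = derfalcon$lad
  rot[4] = erfalcon$ladd
  rot[5] = rfalcon$ladde
  rot[6] = falcon$ladder
  rot[7] = alcon$ladderf
  rot[8] = lcon$ladderfa
  rot[9] = con$ladderfal
  rot[10] = on$ladderfalc
  rot[11] = n$ladderfalco
  rot[12] = $ladderfalcon
Sorted (with $ < everything):
  sorted[0] = $ladderfalcon
  sorted[1] = adderfalcon$l
  sorted[2] = alcon$ladderf
  sorted[3] = con$ladderfal
  sorted[4] = dderfalcon$la
  sorted[5] = derfalcon$lad
  sorted[6] = erfalcon$ladd
  sorted[7] = falcon$ladder
  sorted[8] = ladderfalcon$
  sorted[9] = lcon$ladderfa
  sorted[10] = n$ladderfalco
  sorted[11] = on$ladderfalc
  sorted[12] = rfalcon$ladde
sorted[10] = n$ladderfalco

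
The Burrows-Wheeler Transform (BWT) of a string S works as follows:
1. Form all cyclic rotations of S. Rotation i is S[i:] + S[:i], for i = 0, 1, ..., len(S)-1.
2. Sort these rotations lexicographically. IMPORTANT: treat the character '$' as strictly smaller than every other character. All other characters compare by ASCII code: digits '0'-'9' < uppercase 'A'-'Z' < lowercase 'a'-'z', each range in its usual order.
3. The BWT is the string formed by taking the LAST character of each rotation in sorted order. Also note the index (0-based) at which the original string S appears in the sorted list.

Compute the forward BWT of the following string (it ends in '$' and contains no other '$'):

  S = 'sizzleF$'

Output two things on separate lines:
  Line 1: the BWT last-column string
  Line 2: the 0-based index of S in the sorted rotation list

All 8 rotations (rotation i = S[i:]+S[:i]):
  rot[0] = sizzleF$
  rot[1] = izzleF$s
  rot[2] = zzleF$si
  rot[3] = zleF$siz
  rot[4] = leF$sizz
  rot[5] = eF$sizzl
  rot[6] = F$sizzle
  rot[7] = $sizzleF
Sorted (with $ < everything):
  sorted[0] = $sizzleF  (last char: 'F')
  sorted[1] = F$sizzle  (last char: 'e')
  sorted[2] = eF$sizzl  (last char: 'l')
  sorted[3] = izzleF$s  (last char: 's')
  sorted[4] = leF$sizz  (last char: 'z')
  sorted[5] = sizzleF$  (last char: '$')
  sorted[6] = zleF$siz  (last char: 'z')
  sorted[7] = zzleF$si  (last char: 'i')
Last column: Felsz$zi
Original string S is at sorted index 5

Answer: Felsz$zi
5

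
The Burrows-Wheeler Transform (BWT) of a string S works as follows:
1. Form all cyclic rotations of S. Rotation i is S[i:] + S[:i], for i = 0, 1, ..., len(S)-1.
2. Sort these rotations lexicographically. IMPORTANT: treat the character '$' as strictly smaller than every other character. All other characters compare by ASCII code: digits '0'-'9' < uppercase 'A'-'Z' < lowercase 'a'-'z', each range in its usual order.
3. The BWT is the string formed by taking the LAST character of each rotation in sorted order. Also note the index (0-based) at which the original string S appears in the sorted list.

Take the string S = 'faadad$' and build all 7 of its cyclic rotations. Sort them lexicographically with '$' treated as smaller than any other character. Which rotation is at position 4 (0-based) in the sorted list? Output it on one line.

Answer: d$faada

Derivation:
All 7 rotations (rotation i = S[i:]+S[:i]):
  rot[0] = faadad$
  rot[1] = aadad$f
  rot[2] = adad$fa
  rot[3] = dad$faa
  rot[4] = ad$faad
  rot[5] = d$faada
  rot[6] = $faadad
Sorted (with $ < everything):
  sorted[0] = $faadad
  sorted[1] = aadad$f
  sorted[2] = ad$faad
  sorted[3] = adad$fa
  sorted[4] = d$faada
  sorted[5] = dad$faa
  sorted[6] = faadad$
sorted[4] = d$faada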